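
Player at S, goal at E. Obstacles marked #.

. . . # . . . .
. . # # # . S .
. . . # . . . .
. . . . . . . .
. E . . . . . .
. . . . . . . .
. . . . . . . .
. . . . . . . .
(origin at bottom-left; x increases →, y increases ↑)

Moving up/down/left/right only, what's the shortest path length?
8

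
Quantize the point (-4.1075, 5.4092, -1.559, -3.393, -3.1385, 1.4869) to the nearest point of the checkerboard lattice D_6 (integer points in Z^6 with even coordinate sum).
(-4, 5, -2, -3, -3, 1)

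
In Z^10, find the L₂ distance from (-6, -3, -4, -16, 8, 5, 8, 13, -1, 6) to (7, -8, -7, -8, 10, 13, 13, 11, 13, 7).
23.6854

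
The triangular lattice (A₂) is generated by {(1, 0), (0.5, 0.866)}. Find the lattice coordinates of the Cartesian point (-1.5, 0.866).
-2b₁ + b₂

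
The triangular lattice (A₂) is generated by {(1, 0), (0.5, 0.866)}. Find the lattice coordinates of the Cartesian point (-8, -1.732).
-7b₁ - 2b₂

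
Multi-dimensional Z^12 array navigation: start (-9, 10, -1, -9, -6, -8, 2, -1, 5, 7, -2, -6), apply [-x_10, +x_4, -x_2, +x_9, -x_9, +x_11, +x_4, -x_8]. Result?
(-9, 9, -1, -7, -6, -8, 2, -2, 5, 6, -1, -6)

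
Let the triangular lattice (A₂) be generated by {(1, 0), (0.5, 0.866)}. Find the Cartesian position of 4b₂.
(2, 3.464)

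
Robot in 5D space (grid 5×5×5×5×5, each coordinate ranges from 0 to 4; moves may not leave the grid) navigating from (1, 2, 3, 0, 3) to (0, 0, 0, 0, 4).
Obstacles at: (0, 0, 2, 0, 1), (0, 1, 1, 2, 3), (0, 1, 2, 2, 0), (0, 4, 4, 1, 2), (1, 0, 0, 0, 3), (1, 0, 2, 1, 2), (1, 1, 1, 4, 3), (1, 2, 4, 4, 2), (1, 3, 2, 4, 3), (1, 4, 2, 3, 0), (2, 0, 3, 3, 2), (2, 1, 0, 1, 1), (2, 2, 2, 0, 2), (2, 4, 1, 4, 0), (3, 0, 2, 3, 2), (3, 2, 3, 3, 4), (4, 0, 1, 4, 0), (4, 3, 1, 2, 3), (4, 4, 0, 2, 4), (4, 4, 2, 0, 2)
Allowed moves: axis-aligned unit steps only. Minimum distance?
7
(one shortest path: (1, 2, 3, 0, 3) → (0, 2, 3, 0, 3) → (0, 1, 3, 0, 3) → (0, 0, 3, 0, 3) → (0, 0, 2, 0, 3) → (0, 0, 1, 0, 3) → (0, 0, 0, 0, 3) → (0, 0, 0, 0, 4))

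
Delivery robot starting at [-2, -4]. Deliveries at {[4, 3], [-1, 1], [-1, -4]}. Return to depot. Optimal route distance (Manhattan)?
26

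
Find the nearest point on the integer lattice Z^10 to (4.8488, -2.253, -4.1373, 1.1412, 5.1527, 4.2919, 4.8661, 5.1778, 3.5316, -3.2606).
(5, -2, -4, 1, 5, 4, 5, 5, 4, -3)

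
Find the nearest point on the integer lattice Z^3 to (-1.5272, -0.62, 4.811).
(-2, -1, 5)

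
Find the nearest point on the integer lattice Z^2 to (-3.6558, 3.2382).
(-4, 3)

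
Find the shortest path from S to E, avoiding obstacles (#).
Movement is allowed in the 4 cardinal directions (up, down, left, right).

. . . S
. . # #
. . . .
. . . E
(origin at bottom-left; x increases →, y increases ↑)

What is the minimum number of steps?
7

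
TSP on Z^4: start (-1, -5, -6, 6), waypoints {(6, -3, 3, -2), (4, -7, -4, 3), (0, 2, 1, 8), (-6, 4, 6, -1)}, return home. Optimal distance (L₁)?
92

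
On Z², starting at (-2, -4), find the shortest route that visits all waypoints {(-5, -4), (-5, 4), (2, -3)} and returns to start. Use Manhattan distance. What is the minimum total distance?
30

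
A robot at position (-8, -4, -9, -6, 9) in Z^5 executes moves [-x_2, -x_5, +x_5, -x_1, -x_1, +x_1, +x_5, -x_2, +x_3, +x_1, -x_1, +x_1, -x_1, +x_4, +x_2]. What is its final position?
(-9, -5, -8, -5, 10)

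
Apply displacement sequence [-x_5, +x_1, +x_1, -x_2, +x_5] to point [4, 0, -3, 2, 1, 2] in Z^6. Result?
(6, -1, -3, 2, 1, 2)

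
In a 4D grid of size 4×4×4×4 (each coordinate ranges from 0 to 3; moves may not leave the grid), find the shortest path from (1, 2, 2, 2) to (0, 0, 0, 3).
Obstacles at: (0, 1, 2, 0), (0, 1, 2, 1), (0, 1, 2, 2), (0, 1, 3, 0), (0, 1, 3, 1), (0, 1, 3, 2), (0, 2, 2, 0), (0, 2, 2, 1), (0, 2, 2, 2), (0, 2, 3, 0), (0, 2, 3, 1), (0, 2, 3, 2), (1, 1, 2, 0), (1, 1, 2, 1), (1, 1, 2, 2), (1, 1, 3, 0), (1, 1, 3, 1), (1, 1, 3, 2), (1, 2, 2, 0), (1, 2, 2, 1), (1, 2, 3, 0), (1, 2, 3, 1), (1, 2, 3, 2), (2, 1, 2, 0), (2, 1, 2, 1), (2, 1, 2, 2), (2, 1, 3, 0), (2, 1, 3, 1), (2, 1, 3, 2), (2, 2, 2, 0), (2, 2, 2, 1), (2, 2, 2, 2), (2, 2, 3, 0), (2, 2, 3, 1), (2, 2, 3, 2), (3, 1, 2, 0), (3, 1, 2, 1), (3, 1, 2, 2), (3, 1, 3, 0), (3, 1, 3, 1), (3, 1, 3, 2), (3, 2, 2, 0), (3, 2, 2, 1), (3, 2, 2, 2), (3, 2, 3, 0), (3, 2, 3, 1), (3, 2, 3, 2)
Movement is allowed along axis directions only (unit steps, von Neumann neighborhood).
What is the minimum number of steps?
6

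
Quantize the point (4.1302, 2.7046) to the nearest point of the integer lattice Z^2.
(4, 3)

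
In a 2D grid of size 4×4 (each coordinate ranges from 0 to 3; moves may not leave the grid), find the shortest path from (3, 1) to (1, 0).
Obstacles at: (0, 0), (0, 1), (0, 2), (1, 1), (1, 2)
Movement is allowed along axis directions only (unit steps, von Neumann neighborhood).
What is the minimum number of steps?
3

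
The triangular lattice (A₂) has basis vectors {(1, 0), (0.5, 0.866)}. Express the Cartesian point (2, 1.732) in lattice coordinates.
b₁ + 2b₂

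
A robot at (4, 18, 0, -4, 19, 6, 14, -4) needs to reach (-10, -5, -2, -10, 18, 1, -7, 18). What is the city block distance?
94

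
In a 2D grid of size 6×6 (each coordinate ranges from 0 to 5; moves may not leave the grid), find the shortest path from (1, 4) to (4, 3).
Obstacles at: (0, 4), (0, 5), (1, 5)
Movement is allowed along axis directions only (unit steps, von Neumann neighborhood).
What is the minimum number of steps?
4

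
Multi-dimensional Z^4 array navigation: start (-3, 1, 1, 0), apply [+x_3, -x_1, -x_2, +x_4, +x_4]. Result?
(-4, 0, 2, 2)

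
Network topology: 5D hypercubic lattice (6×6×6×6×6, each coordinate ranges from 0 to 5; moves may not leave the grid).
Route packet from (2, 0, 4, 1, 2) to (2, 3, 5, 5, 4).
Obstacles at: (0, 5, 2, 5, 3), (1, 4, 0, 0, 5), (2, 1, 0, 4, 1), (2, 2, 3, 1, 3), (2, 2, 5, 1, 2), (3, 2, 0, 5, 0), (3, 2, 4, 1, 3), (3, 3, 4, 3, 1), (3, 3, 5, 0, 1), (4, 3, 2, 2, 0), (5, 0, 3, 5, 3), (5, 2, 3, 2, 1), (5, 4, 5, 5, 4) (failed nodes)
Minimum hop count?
10
(one shortest path: (2, 0, 4, 1, 2) → (2, 1, 4, 1, 2) → (2, 2, 4, 1, 2) → (2, 3, 4, 1, 2) → (2, 3, 5, 1, 2) → (2, 3, 5, 2, 2) → (2, 3, 5, 3, 2) → (2, 3, 5, 4, 2) → (2, 3, 5, 5, 2) → (2, 3, 5, 5, 3) → (2, 3, 5, 5, 4))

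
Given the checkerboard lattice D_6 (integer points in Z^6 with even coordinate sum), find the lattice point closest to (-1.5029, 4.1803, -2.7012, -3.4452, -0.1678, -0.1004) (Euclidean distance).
(-2, 4, -3, -3, 0, 0)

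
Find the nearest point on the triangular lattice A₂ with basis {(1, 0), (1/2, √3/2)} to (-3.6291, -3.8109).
(-4, -3.464)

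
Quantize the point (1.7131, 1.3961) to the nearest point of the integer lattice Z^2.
(2, 1)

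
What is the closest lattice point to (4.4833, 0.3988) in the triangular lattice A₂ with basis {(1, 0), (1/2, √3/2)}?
(4.5, 0.866)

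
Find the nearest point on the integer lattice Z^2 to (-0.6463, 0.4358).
(-1, 0)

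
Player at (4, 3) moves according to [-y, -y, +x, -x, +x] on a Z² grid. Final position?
(5, 1)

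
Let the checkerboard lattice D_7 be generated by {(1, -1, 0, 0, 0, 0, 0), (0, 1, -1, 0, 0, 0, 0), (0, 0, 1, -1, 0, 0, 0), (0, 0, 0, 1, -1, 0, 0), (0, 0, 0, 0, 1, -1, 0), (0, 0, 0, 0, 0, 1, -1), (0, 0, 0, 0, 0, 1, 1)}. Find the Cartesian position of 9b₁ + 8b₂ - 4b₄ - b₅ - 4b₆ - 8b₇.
(9, -1, -8, -4, 3, -11, -4)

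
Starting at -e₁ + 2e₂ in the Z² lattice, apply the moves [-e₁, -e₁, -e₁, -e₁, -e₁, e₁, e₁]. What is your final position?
(-4, 2)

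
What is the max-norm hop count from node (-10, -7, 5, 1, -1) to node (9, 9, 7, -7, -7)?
19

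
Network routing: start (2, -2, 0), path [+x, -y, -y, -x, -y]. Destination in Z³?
(2, -5, 0)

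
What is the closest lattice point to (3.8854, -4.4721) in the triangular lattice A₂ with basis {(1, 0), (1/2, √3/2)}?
(3.5, -4.33)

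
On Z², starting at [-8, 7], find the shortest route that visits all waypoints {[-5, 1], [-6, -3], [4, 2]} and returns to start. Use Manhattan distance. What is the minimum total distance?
44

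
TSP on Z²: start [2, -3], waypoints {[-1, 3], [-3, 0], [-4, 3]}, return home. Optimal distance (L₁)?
24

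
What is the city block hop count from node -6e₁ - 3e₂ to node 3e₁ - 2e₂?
10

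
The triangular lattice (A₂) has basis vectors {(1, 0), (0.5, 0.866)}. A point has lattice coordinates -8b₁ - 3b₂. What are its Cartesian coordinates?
(-9.5, -2.598)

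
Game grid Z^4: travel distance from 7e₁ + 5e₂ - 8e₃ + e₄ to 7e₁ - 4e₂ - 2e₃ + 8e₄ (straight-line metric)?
12.8841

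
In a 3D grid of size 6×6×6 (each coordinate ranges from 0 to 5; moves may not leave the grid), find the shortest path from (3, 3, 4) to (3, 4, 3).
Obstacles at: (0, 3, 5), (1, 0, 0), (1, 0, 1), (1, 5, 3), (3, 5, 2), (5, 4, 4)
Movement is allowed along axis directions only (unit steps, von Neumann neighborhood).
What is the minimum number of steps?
2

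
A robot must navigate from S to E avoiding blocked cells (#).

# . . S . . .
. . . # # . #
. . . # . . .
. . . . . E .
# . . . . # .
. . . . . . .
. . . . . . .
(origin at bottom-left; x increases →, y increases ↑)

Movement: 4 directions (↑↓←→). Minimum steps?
5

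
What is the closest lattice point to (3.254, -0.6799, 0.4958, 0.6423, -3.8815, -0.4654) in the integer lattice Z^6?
(3, -1, 0, 1, -4, 0)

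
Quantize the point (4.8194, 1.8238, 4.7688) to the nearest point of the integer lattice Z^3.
(5, 2, 5)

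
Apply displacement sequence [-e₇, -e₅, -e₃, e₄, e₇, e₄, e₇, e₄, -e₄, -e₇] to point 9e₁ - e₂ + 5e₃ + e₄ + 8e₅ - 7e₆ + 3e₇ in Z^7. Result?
(9, -1, 4, 3, 7, -7, 3)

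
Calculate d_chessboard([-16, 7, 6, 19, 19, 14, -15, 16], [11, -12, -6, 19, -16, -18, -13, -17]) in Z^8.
35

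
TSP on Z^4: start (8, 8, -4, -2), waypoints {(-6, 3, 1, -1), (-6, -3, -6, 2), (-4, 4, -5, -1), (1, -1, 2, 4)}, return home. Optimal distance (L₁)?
90
(one optimal route: (8, 8, -4, -2) → (-4, 4, -5, -1) → (-6, 3, 1, -1) → (-6, -3, -6, 2) → (1, -1, 2, 4) → (8, 8, -4, -2))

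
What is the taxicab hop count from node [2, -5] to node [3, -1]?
5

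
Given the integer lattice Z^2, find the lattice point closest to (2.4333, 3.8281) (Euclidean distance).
(2, 4)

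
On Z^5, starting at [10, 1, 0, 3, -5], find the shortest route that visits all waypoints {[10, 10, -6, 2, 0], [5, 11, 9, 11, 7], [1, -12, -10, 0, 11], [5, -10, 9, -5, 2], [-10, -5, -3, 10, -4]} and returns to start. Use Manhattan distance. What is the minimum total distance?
226
(one optimal route: (10, 1, 0, 3, -5) → (10, 10, -6, 2, 0) → (5, 11, 9, 11, 7) → (5, -10, 9, -5, 2) → (1, -12, -10, 0, 11) → (-10, -5, -3, 10, -4) → (10, 1, 0, 3, -5))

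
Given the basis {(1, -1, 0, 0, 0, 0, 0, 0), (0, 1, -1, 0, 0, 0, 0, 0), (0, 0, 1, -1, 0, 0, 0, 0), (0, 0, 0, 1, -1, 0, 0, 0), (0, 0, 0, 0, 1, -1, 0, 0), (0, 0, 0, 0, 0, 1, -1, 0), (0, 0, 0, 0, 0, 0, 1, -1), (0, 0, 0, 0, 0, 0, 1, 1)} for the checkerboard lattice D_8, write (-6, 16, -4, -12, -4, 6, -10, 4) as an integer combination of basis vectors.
-6b₁ + 10b₂ + 6b₃ - 6b₄ - 10b₅ - 4b₆ - 9b₇ - 5b₈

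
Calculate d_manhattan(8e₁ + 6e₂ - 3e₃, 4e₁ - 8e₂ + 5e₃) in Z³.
26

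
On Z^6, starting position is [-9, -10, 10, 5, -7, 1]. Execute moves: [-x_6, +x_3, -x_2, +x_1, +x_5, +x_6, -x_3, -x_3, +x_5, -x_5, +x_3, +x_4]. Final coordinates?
(-8, -11, 10, 6, -6, 1)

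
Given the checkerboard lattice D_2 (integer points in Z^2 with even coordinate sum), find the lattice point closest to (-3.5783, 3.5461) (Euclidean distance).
(-4, 4)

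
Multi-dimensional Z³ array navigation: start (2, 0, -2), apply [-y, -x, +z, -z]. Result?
(1, -1, -2)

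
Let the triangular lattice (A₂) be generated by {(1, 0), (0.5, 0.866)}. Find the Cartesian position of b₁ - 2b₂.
(0, -1.732)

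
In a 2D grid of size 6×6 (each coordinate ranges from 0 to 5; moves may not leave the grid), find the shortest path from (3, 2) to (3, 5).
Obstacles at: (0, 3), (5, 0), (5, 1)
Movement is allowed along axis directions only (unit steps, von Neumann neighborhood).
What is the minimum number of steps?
3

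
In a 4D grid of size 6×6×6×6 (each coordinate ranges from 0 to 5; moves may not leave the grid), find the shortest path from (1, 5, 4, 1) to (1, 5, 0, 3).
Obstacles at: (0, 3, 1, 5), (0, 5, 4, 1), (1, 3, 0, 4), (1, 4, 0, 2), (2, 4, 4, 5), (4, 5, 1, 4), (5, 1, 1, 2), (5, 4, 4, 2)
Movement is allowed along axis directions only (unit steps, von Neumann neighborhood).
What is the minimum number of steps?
6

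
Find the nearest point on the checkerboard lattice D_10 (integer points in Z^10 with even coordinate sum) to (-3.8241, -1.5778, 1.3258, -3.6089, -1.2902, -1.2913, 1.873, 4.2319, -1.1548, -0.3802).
(-4, -2, 1, -4, -1, -1, 2, 4, -1, 0)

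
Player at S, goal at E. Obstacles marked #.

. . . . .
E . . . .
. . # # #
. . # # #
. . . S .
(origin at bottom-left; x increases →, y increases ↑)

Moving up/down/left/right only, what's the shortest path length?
6
(one shortest path: (3, 0) → (2, 0) → (1, 0) → (0, 0) → (0, 1) → (0, 2) → (0, 3))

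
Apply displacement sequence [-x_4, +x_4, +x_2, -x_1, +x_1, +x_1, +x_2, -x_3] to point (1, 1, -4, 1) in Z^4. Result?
(2, 3, -5, 1)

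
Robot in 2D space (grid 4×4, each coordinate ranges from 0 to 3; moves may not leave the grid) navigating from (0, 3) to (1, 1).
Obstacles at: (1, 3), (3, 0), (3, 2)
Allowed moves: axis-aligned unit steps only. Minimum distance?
3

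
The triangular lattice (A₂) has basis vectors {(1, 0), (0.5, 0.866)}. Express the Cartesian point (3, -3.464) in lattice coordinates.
5b₁ - 4b₂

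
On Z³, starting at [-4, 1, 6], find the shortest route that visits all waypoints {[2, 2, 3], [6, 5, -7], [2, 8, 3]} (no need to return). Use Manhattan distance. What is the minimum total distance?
33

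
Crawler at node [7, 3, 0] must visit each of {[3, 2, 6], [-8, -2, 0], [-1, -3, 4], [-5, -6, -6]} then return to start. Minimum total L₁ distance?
72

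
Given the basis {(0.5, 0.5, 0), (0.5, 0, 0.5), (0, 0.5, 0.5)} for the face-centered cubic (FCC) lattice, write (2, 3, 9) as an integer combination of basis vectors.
-4b₁ + 8b₂ + 10b₃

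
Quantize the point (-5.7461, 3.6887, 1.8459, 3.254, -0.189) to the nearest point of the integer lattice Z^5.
(-6, 4, 2, 3, 0)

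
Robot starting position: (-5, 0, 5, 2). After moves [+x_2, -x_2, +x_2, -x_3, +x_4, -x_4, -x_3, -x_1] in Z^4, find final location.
(-6, 1, 3, 2)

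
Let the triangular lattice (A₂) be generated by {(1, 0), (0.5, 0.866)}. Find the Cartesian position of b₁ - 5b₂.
(-1.5, -4.33)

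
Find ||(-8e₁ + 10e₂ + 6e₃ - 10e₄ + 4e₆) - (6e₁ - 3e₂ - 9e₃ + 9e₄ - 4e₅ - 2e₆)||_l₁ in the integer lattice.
71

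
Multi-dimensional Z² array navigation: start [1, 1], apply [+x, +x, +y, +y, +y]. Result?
(3, 4)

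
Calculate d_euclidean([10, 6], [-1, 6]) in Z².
11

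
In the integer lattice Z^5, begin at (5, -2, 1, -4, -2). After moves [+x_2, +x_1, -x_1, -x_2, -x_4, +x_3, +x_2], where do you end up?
(5, -1, 2, -5, -2)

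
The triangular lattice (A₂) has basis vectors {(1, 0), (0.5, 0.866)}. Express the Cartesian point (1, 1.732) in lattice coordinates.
2b₂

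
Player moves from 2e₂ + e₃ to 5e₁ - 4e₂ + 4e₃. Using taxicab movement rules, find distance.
14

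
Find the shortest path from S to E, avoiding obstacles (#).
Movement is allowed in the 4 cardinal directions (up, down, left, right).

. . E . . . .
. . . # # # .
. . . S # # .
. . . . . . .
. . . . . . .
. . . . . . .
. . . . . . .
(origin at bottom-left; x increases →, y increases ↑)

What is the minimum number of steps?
3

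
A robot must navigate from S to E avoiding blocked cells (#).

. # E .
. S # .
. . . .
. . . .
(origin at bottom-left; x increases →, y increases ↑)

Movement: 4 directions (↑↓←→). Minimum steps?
6
(one shortest path: (1, 2) → (1, 1) → (2, 1) → (3, 1) → (3, 2) → (3, 3) → (2, 3))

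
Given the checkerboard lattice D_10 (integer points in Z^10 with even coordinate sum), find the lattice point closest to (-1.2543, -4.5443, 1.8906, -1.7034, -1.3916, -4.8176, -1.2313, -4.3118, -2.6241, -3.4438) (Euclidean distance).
(-1, -4, 2, -2, -1, -5, -1, -4, -3, -3)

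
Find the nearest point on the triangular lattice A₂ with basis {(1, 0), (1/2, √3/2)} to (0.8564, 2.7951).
(0.5, 2.598)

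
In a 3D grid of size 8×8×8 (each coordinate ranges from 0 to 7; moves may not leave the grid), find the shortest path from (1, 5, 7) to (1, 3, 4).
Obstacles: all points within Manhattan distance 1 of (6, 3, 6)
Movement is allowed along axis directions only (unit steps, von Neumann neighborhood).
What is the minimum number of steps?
5
(one shortest path: (1, 5, 7) → (1, 4, 7) → (1, 3, 7) → (1, 3, 6) → (1, 3, 5) → (1, 3, 4))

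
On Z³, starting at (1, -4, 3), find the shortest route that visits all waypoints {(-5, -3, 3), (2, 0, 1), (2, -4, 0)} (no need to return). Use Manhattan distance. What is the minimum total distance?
21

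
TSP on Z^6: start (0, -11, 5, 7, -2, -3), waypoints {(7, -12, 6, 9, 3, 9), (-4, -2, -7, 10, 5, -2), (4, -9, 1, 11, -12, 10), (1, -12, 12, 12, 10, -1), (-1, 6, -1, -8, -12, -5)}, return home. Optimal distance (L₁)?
236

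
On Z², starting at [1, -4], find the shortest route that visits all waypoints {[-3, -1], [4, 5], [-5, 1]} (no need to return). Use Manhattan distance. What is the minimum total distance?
24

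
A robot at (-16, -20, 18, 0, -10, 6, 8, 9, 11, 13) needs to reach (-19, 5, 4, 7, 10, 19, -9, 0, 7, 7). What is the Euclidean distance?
43.2435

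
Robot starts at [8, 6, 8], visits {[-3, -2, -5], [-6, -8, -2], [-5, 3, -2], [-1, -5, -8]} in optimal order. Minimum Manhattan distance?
58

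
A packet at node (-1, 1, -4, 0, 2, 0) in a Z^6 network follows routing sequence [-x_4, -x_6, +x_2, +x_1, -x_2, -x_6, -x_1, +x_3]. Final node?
(-1, 1, -3, -1, 2, -2)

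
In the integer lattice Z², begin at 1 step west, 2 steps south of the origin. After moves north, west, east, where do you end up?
(-1, -1)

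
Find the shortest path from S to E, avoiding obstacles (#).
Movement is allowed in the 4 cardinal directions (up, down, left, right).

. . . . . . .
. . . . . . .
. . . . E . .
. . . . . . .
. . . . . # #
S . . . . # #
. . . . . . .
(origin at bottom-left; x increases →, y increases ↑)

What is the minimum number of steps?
7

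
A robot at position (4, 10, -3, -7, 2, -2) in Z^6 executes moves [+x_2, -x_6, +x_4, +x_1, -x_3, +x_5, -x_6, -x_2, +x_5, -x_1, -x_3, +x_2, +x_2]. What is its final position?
(4, 12, -5, -6, 4, -4)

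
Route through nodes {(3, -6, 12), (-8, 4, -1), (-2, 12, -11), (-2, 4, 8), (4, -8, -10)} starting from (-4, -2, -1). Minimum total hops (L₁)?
96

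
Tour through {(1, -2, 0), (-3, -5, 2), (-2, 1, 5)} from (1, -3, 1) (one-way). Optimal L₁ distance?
21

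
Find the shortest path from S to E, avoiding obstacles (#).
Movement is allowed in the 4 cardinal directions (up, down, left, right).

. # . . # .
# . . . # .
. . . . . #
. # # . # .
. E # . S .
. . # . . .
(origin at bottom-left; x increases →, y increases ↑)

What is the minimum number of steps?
9
(one shortest path: (4, 1) → (3, 1) → (3, 2) → (3, 3) → (2, 3) → (1, 3) → (0, 3) → (0, 2) → (0, 1) → (1, 1))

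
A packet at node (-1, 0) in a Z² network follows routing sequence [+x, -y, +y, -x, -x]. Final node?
(-2, 0)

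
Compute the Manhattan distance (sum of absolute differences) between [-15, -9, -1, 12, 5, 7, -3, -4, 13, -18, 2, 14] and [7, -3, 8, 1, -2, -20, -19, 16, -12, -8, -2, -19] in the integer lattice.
190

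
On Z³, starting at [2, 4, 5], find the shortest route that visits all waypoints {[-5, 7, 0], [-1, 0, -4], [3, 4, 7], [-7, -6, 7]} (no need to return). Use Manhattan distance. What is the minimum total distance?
59
(one optimal route: (2, 4, 5) → (3, 4, 7) → (-5, 7, 0) → (-1, 0, -4) → (-7, -6, 7))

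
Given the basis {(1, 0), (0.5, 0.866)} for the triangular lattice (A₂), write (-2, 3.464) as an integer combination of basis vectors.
-4b₁ + 4b₂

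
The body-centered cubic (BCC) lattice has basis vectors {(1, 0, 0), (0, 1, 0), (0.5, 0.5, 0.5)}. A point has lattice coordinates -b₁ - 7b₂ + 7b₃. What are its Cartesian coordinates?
(2.5, -3.5, 3.5)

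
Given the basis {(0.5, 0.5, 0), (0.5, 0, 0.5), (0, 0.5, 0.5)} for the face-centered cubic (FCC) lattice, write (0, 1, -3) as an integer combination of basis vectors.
4b₁ - 4b₂ - 2b₃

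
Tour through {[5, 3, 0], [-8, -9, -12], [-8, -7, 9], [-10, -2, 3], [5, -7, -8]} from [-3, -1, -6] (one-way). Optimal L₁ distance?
90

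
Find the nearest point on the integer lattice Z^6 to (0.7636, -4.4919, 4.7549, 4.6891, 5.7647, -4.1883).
(1, -4, 5, 5, 6, -4)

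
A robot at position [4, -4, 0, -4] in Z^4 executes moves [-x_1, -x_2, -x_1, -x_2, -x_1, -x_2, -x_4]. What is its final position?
(1, -7, 0, -5)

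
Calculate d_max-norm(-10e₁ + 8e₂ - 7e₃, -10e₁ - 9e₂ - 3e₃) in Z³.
17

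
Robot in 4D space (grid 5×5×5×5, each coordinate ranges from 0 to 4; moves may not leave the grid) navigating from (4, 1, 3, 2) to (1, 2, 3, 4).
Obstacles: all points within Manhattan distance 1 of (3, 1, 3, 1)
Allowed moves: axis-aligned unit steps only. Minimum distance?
6
(one shortest path: (4, 1, 3, 2) → (4, 2, 3, 2) → (3, 2, 3, 2) → (2, 2, 3, 2) → (1, 2, 3, 2) → (1, 2, 3, 3) → (1, 2, 3, 4))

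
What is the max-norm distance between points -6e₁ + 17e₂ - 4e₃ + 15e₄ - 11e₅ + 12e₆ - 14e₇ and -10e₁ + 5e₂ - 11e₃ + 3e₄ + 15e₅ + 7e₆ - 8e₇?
26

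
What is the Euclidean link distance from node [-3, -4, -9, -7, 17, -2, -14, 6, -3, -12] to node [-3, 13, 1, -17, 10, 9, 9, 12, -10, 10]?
41.9166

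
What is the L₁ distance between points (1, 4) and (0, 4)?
1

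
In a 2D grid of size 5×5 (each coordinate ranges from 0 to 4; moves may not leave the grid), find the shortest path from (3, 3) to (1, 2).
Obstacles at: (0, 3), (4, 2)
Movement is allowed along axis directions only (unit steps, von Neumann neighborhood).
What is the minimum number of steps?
3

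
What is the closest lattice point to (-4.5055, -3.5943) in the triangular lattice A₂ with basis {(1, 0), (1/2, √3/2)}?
(-5, -3.464)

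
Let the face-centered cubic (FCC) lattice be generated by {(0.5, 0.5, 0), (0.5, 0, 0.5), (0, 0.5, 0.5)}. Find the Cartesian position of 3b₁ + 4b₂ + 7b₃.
(3.5, 5, 5.5)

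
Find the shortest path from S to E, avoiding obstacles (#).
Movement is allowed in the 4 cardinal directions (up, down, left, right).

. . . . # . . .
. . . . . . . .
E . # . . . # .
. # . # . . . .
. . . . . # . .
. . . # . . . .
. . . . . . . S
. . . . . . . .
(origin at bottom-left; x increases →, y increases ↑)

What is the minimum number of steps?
11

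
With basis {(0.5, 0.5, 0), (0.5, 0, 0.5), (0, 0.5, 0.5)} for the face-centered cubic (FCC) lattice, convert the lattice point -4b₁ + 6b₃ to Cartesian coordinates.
(-2, 1, 3)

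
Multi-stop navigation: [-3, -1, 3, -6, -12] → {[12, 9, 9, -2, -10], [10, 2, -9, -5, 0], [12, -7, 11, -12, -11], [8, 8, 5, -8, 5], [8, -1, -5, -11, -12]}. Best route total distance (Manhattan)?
140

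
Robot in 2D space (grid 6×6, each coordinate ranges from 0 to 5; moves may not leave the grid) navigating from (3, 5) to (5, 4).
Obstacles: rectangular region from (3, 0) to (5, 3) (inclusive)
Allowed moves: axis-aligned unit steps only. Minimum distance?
3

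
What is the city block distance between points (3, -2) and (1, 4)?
8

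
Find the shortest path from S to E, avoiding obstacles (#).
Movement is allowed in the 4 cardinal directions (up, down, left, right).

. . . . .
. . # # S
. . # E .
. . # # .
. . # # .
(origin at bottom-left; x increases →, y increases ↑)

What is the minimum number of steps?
2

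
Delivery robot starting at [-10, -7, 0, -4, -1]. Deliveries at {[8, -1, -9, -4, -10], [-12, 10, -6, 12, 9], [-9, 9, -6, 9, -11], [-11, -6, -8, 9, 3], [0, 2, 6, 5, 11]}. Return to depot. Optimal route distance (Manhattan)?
226
(one optimal route: (-10, -7, 0, -4, -1) → (8, -1, -9, -4, -10) → (-9, 9, -6, 9, -11) → (-12, 10, -6, 12, 9) → (0, 2, 6, 5, 11) → (-11, -6, -8, 9, 3) → (-10, -7, 0, -4, -1))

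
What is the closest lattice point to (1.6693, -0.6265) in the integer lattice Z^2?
(2, -1)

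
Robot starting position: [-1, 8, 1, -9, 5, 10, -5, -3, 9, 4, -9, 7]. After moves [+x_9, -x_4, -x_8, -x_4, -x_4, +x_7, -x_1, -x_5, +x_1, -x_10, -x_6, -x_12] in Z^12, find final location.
(-1, 8, 1, -12, 4, 9, -4, -4, 10, 3, -9, 6)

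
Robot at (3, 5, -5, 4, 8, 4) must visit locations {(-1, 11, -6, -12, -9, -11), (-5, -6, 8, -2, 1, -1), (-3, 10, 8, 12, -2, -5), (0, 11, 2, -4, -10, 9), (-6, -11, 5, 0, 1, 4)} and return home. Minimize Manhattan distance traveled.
240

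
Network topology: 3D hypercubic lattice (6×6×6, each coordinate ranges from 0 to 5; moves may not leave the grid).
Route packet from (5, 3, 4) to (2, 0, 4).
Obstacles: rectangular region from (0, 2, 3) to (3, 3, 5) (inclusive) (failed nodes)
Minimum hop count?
6
(one shortest path: (5, 3, 4) → (4, 3, 4) → (4, 2, 4) → (4, 1, 4) → (3, 1, 4) → (2, 1, 4) → (2, 0, 4))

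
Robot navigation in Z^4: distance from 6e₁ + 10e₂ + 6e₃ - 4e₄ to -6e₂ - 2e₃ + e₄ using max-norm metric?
16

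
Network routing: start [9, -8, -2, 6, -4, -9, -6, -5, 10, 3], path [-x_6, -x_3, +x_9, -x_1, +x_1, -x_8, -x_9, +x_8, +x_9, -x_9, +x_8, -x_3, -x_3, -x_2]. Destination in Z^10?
(9, -9, -5, 6, -4, -10, -6, -4, 10, 3)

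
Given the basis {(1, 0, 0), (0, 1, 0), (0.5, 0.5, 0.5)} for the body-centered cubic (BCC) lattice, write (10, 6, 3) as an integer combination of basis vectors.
7b₁ + 3b₂ + 6b₃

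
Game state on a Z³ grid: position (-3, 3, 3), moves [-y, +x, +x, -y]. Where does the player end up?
(-1, 1, 3)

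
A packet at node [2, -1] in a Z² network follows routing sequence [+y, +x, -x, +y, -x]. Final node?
(1, 1)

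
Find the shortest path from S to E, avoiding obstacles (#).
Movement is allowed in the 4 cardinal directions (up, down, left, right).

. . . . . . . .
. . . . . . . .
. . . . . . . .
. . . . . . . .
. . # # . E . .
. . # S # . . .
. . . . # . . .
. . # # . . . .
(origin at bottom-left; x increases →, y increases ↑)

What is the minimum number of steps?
11
(one shortest path: (3, 2) → (3, 1) → (2, 1) → (1, 1) → (1, 2) → (1, 3) → (1, 4) → (2, 4) → (3, 4) → (4, 4) → (5, 4) → (5, 3))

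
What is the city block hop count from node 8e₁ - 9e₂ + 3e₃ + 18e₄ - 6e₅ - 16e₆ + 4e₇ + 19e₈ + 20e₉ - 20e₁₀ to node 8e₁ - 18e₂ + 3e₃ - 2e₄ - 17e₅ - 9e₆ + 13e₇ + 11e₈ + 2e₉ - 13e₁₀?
89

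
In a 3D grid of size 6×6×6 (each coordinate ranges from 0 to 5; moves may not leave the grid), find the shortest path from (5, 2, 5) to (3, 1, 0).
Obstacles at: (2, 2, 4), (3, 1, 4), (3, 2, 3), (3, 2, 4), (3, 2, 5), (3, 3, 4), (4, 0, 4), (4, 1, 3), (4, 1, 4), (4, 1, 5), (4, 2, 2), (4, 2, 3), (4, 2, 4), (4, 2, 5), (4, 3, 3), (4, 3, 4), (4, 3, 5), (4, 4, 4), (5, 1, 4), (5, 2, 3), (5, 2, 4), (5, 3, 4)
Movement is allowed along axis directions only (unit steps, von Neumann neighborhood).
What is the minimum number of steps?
10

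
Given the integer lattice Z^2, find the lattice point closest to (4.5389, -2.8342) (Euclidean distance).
(5, -3)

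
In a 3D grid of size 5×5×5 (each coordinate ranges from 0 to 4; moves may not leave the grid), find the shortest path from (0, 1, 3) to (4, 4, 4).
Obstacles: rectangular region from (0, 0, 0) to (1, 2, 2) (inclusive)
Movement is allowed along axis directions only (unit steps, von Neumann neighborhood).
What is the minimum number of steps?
8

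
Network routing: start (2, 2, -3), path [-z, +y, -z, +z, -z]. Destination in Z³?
(2, 3, -5)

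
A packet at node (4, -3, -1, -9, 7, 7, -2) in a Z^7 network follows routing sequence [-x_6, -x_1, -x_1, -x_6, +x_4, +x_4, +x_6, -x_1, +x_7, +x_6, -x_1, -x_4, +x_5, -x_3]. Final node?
(0, -3, -2, -8, 8, 7, -1)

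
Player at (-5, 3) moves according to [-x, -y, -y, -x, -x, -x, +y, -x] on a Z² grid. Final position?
(-10, 2)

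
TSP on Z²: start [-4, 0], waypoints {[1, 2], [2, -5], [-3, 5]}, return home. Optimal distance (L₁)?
32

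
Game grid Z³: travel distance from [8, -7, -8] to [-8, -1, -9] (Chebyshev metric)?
16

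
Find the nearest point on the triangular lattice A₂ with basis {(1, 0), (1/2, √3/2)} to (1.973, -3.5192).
(2, -3.464)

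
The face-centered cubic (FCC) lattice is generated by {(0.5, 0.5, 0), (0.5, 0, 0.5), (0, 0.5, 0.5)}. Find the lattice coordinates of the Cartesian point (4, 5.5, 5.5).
4b₁ + 4b₂ + 7b₃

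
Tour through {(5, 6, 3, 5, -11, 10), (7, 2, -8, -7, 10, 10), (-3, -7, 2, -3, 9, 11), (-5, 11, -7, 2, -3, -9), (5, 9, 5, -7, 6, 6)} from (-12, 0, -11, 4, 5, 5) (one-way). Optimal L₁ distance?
204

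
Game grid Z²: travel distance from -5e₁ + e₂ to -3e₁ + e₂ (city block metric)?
2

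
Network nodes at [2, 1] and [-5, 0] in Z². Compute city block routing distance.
8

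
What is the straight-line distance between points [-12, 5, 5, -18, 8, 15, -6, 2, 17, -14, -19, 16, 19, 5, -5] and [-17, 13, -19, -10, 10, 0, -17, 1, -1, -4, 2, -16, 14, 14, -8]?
55.5338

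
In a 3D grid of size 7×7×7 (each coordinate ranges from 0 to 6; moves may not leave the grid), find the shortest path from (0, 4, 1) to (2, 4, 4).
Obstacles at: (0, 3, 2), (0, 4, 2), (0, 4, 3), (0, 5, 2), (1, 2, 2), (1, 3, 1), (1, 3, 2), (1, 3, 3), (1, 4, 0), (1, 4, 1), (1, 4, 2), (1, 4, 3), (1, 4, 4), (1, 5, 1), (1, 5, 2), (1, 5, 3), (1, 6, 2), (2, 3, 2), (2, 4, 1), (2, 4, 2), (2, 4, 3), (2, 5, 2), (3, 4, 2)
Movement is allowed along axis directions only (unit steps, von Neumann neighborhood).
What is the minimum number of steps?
9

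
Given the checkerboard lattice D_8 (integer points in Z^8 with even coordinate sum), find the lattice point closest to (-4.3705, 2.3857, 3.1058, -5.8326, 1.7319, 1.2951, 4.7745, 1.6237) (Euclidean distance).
(-4, 3, 3, -6, 2, 1, 5, 2)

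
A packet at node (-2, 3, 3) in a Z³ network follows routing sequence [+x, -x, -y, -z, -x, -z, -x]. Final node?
(-4, 2, 1)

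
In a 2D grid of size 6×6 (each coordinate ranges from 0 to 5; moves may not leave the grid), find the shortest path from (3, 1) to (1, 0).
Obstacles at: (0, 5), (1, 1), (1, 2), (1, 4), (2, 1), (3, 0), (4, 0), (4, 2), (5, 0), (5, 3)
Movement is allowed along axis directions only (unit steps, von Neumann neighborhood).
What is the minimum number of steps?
9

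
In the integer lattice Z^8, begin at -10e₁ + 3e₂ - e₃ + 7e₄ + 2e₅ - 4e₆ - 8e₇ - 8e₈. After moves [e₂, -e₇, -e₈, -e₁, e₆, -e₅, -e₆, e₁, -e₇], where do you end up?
(-10, 4, -1, 7, 1, -4, -10, -9)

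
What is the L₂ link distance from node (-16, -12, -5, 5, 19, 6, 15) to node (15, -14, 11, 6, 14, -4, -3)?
40.8779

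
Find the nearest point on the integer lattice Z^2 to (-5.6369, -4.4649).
(-6, -4)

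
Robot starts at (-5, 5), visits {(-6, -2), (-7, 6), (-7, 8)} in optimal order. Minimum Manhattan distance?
16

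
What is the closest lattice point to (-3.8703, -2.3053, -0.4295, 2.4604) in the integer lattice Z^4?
(-4, -2, 0, 2)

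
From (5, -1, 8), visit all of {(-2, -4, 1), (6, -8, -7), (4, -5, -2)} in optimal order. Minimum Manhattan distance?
37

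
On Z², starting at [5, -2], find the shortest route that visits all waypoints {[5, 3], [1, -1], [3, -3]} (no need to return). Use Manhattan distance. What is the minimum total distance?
15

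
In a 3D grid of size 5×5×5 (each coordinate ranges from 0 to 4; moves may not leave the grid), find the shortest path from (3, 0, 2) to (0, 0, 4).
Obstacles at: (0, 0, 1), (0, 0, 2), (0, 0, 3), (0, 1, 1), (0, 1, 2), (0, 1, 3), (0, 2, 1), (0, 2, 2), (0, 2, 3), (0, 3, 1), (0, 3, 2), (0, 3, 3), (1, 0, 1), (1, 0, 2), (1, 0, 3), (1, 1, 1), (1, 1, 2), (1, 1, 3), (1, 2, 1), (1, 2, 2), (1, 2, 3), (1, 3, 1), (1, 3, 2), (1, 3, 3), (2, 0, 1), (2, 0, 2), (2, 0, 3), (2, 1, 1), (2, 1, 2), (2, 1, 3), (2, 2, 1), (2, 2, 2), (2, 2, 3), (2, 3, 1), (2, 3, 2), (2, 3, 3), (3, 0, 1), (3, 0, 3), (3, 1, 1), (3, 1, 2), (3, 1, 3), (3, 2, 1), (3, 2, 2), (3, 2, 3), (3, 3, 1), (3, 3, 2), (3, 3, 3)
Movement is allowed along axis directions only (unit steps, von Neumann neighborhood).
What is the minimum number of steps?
7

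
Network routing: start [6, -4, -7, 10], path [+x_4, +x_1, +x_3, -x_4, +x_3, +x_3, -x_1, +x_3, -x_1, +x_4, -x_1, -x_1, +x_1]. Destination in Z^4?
(4, -4, -3, 11)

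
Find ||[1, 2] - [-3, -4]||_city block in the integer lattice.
10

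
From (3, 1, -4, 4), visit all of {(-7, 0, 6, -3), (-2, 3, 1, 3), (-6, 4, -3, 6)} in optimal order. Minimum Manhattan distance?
46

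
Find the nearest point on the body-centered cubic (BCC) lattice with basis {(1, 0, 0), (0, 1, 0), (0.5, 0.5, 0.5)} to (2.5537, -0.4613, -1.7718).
(2.5, -0.5, -1.5)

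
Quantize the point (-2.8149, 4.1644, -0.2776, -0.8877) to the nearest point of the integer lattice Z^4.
(-3, 4, 0, -1)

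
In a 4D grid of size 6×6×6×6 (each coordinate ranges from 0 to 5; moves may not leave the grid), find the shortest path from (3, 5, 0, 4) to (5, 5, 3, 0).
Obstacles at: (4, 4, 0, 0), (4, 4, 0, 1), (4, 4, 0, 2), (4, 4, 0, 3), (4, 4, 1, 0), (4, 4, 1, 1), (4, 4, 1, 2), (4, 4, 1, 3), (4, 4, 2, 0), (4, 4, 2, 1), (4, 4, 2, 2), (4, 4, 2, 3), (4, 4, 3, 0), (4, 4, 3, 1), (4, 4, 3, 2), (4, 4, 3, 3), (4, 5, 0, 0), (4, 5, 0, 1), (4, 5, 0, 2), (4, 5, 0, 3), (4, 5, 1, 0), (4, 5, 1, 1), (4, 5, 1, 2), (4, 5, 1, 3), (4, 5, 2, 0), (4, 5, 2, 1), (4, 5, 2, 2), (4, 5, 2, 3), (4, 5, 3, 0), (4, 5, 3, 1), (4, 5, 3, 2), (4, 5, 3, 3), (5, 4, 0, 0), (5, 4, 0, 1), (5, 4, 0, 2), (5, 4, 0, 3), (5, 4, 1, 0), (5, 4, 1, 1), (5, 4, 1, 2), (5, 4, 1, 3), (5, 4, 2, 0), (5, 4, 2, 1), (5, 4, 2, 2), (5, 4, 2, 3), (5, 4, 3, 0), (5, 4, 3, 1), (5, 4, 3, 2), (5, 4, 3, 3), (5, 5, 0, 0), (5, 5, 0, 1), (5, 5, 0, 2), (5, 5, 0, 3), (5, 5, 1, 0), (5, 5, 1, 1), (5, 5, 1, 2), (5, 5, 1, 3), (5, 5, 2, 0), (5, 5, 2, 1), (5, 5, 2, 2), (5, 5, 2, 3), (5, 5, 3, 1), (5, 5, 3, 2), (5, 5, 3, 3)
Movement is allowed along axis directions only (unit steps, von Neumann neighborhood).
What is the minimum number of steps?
11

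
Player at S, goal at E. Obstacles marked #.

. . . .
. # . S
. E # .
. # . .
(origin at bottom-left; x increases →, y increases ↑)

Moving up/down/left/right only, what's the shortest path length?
7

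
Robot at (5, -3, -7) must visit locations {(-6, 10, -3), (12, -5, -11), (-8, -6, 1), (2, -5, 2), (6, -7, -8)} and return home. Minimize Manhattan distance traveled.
102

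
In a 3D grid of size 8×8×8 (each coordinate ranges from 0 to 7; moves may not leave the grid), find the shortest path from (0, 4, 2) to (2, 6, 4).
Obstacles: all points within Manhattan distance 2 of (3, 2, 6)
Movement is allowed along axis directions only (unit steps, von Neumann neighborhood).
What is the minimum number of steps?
6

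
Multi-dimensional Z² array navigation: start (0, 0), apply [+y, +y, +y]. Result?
(0, 3)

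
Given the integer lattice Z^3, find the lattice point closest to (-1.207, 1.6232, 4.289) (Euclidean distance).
(-1, 2, 4)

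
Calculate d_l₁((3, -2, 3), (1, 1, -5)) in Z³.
13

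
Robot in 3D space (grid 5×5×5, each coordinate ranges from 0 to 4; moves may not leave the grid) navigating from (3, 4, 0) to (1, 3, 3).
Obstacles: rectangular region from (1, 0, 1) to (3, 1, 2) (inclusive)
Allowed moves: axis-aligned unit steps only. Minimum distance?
6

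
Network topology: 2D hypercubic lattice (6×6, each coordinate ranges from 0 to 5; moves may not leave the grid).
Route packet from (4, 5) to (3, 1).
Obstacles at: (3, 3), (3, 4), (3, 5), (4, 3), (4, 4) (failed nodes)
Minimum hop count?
7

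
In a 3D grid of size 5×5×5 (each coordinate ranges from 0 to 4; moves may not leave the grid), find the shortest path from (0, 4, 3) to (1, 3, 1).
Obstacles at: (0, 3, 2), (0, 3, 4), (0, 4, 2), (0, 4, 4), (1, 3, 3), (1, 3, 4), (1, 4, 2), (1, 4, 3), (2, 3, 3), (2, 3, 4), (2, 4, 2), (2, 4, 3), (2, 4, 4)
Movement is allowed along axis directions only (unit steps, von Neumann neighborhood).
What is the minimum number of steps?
6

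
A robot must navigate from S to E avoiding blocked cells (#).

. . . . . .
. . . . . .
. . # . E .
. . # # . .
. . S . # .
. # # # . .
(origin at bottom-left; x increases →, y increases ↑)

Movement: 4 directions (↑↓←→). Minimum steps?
8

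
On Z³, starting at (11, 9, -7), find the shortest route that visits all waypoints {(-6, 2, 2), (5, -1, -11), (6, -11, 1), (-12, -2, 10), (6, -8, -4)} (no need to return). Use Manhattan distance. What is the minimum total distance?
87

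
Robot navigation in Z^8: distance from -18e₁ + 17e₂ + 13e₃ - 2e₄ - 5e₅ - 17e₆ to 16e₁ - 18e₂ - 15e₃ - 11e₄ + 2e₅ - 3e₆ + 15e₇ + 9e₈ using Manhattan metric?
151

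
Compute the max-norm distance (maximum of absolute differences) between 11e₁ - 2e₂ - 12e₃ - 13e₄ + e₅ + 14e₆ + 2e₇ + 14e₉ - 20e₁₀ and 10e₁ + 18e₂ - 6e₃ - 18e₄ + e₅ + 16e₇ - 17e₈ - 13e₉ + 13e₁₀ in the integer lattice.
33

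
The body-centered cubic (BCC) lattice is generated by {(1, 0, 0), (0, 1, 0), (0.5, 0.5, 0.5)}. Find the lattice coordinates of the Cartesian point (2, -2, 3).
-b₁ - 5b₂ + 6b₃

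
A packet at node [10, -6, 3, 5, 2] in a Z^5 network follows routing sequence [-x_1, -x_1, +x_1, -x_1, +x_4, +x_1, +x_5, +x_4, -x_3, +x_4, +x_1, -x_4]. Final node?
(10, -6, 2, 7, 3)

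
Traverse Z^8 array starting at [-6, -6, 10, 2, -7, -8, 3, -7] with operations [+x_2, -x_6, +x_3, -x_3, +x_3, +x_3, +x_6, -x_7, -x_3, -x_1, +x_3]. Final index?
(-7, -5, 12, 2, -7, -8, 2, -7)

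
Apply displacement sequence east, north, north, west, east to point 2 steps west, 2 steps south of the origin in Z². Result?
(-1, 0)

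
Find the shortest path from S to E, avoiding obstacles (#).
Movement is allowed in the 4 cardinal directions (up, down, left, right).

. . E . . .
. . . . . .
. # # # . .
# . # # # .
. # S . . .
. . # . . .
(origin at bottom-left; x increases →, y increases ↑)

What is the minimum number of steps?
10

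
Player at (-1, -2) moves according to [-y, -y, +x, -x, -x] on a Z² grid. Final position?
(-2, -4)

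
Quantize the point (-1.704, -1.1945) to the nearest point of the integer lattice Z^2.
(-2, -1)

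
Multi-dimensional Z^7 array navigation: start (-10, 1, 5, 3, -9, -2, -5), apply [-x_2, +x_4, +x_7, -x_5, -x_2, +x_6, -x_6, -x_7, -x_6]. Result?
(-10, -1, 5, 4, -10, -3, -5)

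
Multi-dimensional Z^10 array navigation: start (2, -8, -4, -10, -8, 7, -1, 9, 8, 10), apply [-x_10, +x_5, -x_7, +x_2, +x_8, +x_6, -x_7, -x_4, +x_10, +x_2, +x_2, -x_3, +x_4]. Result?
(2, -5, -5, -10, -7, 8, -3, 10, 8, 10)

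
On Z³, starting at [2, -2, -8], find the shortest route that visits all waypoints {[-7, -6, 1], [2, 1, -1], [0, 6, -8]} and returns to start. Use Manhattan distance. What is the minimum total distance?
64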